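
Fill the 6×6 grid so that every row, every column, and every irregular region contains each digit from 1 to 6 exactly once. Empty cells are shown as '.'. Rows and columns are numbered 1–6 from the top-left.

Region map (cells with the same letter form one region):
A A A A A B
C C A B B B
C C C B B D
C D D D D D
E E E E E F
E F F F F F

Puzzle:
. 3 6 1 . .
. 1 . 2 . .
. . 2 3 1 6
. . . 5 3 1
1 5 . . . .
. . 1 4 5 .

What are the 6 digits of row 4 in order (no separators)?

624531

R3C2 = 4: row 3 has {1,2,3,6}; col 2 has {1,3,5}; region has {1,2} → only 4 remains.
R4C1 = 6: row 4 has {1,3,5}; col 1 has {1}; region has {1,2,4} → only 6 remains.
R4C2 = 2: row 4 has {1,3,5,6}; col 2 has {1,3,4,5}; region has {1,3,5,6} → only 2 remains.
R4C3 = 4: row 4 has {1,2,3,5,6}; col 3 has {1,2,6}; region has {1,2,3,5,6} → only 4 remains.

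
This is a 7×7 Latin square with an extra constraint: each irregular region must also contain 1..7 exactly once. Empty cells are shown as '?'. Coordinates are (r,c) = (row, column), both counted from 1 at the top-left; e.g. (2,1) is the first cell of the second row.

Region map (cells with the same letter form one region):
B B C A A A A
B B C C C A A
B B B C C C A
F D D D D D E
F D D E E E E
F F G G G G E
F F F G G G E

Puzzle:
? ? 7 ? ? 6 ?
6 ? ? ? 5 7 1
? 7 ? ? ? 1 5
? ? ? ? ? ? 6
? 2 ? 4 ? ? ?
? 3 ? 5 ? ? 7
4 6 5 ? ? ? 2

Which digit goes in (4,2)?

5

(2,2) = 4 (sole candidate).
(5,7) = 3 (sole candidate).
(7,6) = 3 (sole candidate).
(1,7) = 4 (sole candidate).
(5,5) = 1 (sole candidate).
(5,6) = 5 (sole candidate).
(7,5) = 7 (sole candidate).
(4,6) = 4 (sole candidate).
(5,1) = 7 (sole candidate).
(5,3) = 6 (sole candidate).
(6,6) = 2 (sole candidate).
(7,4) = 1 (sole candidate).
(4,5) = 3 (sole candidate).
(6,1) = 1 (sole candidate).
(6,3) = 4 (sole candidate).
(6,5) = 6 (sole candidate).
(1,5) = 2 (sole candidate).
(3,5) = 4 (sole candidate).
(4,1) = 2 (sole candidate).
(4,3) = 1 (sole candidate).
(4,4) = 7 (sole candidate).
(1,4) = 3 (sole candidate).
(2,4) = 2 (sole candidate).
(3,1) = 3 (sole candidate).
(3,3) = 2 (sole candidate).
(3,4) = 6 (sole candidate).
(4,2) = 5: row 4 has {1,2,3,4,6,7}; col 2 has {2,3,4,6,7}; region has {1,2,3,4,6,7} → only 5 remains.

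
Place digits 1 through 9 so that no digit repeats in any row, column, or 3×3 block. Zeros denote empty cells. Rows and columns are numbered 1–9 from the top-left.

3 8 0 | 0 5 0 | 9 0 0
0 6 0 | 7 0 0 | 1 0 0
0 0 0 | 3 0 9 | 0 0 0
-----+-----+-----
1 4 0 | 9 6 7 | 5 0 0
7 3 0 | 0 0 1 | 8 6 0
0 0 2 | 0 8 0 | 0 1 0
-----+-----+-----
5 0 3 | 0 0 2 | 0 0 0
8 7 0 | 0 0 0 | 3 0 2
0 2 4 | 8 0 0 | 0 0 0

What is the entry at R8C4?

1

R4C3 = 8 (sole candidate).
R4C9 = 3 (sole candidate).
R4C8 = 2 (sole candidate).
R1C4 = 2 (hidden single in row 1).
R2C5 = 4 (sole candidate).
R2C6 = 8 (sole candidate).
R2C9 = 5 (sole candidate).
R3C5 = 1 (sole candidate).
R5C5 = 2 (sole candidate).
R8C5 = 9 (sole candidate).
R1C6 = 6 (sole candidate).
R2C3 = 9 (sole candidate).
R2C8 = 3 (sole candidate).
R3C2 = 5 (sole candidate).
R3C3 = 7 (sole candidate).
R5C3 = 5 (sole candidate).
R5C4 = 4 (sole candidate).
R5C9 = 9 (sole candidate).
R6C2 = 9 (sole candidate).
R6C4 = 5 (sole candidate).
R6C6 = 3 (sole candidate).
R7C2 = 1 (sole candidate).
R7C4 = 6 (sole candidate).
R7C5 = 7 (sole candidate).
R7C7 = 4 (sole candidate).
R7C9 = 8 (sole candidate).
R8C3 = 6 (sole candidate).
R8C4 = 1: row 8 has {2,3,6,7,8,9}; col 4 has {2,3,4,5,6,7,8,9}; box has {2,6,7,8,9} → only 1 remains.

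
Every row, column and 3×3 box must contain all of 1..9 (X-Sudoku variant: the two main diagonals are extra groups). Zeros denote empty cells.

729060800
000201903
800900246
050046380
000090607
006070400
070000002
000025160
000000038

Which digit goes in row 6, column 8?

1

row 2, column 2 = 4: row 2 has {1,2,3,9}; col 2 has {2,5,7}; box has {2,7,8,9}; main diagonal has {6,7,8,9} → only 4 remains.
row 2, column 3 = 5: row 2 has {1,2,3,4,9}; col 3 has {6,9}; box has {2,4,7,8,9} → only 5 remains.
row 2, column 5 = 8: row 2 has {1,2,3,4,5,9}; col 5 has {2,4,6,7,9}; box has {1,2,6,9} → only 8 remains.
row 2, column 8 = 7: row 2 has {1,2,3,4,5,8,9}; col 8 has {3,4,6,8}; box has {2,3,4,6,8,9}; anti-diagonal has {2,6,9} → only 7 remains.
row 4, column 4 = 1: row 4 has {3,4,5,6,8}; col 4 has {2,9}; box has {4,6,7,9}; main diagonal has {4,6,7,8,9} → only 1 remains.
row 4, column 9 = 9: row 4 has {1,3,4,5,6,8}; col 9 has {2,3,6,7,8}; box has {3,4,6,7,8} → only 9 remains.
row 7, column 7 = 5: row 7 has {2,7}; col 7 has {1,2,3,4,6,8,9}; box has {1,2,3,6,8}; main diagonal has {1,4,6,7,8,9} → only 5 remains.
row 7, column 8 = 9: row 7 has {2,5,7}; col 8 has {3,4,6,7,8}; box has {1,2,3,5,6,8} → only 9 remains.
row 8, column 9 = 4: row 8 has {1,2,5,6}; col 9 has {2,3,6,7,8,9}; box has {1,2,3,5,6,8,9} → only 4 remains.
row 9, column 5 = 1: row 9 has {3,8}; col 5 has {2,4,6,7,8,9}; box has {2,5} → only 1 remains.
row 9, column 7 = 7: row 9 has {1,3,8}; col 7 has {1,2,3,4,5,6,8,9}; box has {1,2,3,4,5,6,8,9} → only 7 remains.
row 2, column 1 = 6: row 2 has {1,2,3,4,5,7,8,9}; col 1 has {7,8}; box has {2,4,5,7,8,9} → only 6 remains.
row 3, column 3 = 3: row 3 has {2,4,6,8,9}; col 3 has {5,6,9}; box has {2,4,5,6,7,8,9}; main diagonal has {1,4,5,6,7,8,9} → only 3 remains.
row 3, column 5 = 5: row 3 has {2,3,4,6,8,9}; col 5 has {1,2,4,6,7,8,9}; box has {1,2,6,8,9} → only 5 remains.
row 3, column 6 = 7: row 3 has {2,3,4,5,6,8,9}; col 6 has {1,5,6}; box has {1,2,5,6,8,9} → only 7 remains.
row 4, column 1 = 2: row 4 has {1,3,4,5,6,8,9}; col 1 has {6,7,8}; box has {5,6} → only 2 remains.
row 4, column 3 = 7: row 4 has {1,2,3,4,5,6,8,9}; col 3 has {3,5,6,9}; box has {2,5,6} → only 7 remains.
row 6, column 6 = 2: row 6 has {4,6,7}; col 6 has {1,5,6,7}; box has {1,4,6,7,9}; main diagonal has {1,3,4,5,6,7,8,9} → only 2 remains.
row 7, column 5 = 3: row 7 has {2,5,7,9}; col 5 has {1,2,4,5,6,7,8,9}; box has {1,2,5} → only 3 remains.
row 8, column 3 = 8: row 8 has {1,2,4,5,6}; col 3 has {3,5,6,7,9}; box has {7} → only 8 remains.
row 8, column 4 = 7: row 8 has {1,2,4,5,6,8}; col 4 has {1,2,9}; box has {1,2,3,5} → only 7 remains.
row 3, column 2 = 1: row 3 has {2,3,4,5,6,7,8,9}; col 2 has {2,4,5,7}; box has {2,3,4,5,6,7,8,9} → only 1 remains.
row 8, column 2 = 3: row 8 has {1,2,4,5,6,7,8}; col 2 has {1,2,4,5,7}; box has {7,8}; anti-diagonal has {2,6,7,9} → only 3 remains.
row 5, column 2 = 8: row 5 has {6,7,9}; col 2 has {1,2,3,4,5,7}; box has {2,5,6,7} → only 8 remains.
row 5, column 6 = 3: row 5 has {6,7,8,9}; col 6 has {1,2,5,6,7}; box has {1,2,4,6,7,9} → only 3 remains.
row 6, column 2 = 9: row 6 has {2,4,6,7}; col 2 has {1,2,3,4,5,7,8}; box has {2,5,6,7,8} → only 9 remains.
row 8, column 1 = 9: row 8 has {1,2,3,4,5,6,7,8}; col 1 has {2,6,7,8}; box has {3,7,8} → only 9 remains.
row 9, column 2 = 6: row 9 has {1,3,7,8}; col 2 has {1,2,3,4,5,7,8,9}; box has {3,7,8,9} → only 6 remains.
row 9, column 4 = 4: row 9 has {1,3,6,7,8}; col 4 has {1,2,7,9}; box has {1,2,3,5,7} → only 4 remains.
row 9, column 6 = 9: row 9 has {1,3,4,6,7,8}; col 6 has {1,2,3,5,6,7}; box has {1,2,3,4,5,7} → only 9 remains.
row 1, column 4 = 3: row 1 has {2,6,7,8,9}; col 4 has {1,2,4,7,9}; box has {1,2,5,6,7,8,9} → only 3 remains.
row 1, column 6 = 4: row 1 has {2,3,6,7,8,9}; col 6 has {1,2,3,5,6,7,9}; box has {1,2,3,5,6,7,8,9} → only 4 remains.
row 5, column 4 = 5: row 5 has {3,6,7,8,9}; col 4 has {1,2,3,4,7,9}; box has {1,2,3,4,6,7,9} → only 5 remains.
row 6, column 4 = 8: row 6 has {2,4,6,7,9}; col 4 has {1,2,3,4,5,7,9}; box has {1,2,3,4,5,6,7,9}; anti-diagonal has {2,3,6,7,9} → only 8 remains.
row 7, column 4 = 6: row 7 has {2,3,5,7,9}; col 4 has {1,2,3,4,5,7,8,9}; box has {1,2,3,4,5,7,9} → only 6 remains.
row 7, column 6 = 8: row 7 has {2,3,5,6,7,9}; col 6 has {1,2,3,4,5,6,7,9}; box has {1,2,3,4,5,6,7,9} → only 8 remains.
row 9, column 1 = 5: row 9 has {1,3,4,6,7,8,9}; col 1 has {2,6,7,8,9}; box has {3,6,7,8,9}; anti-diagonal has {2,3,6,7,8,9} → only 5 remains.
row 9, column 3 = 2: row 9 has {1,3,4,5,6,7,8,9}; col 3 has {3,5,6,7,8,9}; box has {3,5,6,7,8,9} → only 2 remains.
row 1, column 9 = 1: row 1 has {2,3,4,6,7,8,9}; col 9 has {2,3,4,6,7,8,9}; box has {2,3,4,6,7,8,9}; anti-diagonal has {2,3,5,6,7,8,9} → only 1 remains.
row 6, column 9 = 5: row 6 has {2,4,6,7,8,9}; col 9 has {1,2,3,4,6,7,8,9}; box has {3,4,6,7,8,9} → only 5 remains.
row 7, column 3 = 4: row 7 has {2,3,5,6,7,8,9}; col 3 has {2,3,5,6,7,8,9}; box has {2,3,5,6,7,8,9}; anti-diagonal has {1,2,3,5,6,7,8,9} → only 4 remains.
row 1, column 8 = 5: row 1 has {1,2,3,4,6,7,8,9}; col 8 has {3,4,6,7,8,9}; box has {1,2,3,4,6,7,8,9} → only 5 remains.
row 5, column 3 = 1: row 5 has {3,5,6,7,8,9}; col 3 has {2,3,4,5,6,7,8,9}; box has {2,5,6,7,8,9} → only 1 remains.
row 5, column 8 = 2: row 5 has {1,3,5,6,7,8,9}; col 8 has {3,4,5,6,7,8,9}; box has {3,4,5,6,7,8,9} → only 2 remains.
row 6, column 1 = 3: row 6 has {2,4,5,6,7,8,9}; col 1 has {2,5,6,7,8,9}; box has {1,2,5,6,7,8,9} → only 3 remains.
row 6, column 8 = 1: row 6 has {2,3,4,5,6,7,8,9}; col 8 has {2,3,4,5,6,7,8,9}; box has {2,3,4,5,6,7,8,9} → only 1 remains.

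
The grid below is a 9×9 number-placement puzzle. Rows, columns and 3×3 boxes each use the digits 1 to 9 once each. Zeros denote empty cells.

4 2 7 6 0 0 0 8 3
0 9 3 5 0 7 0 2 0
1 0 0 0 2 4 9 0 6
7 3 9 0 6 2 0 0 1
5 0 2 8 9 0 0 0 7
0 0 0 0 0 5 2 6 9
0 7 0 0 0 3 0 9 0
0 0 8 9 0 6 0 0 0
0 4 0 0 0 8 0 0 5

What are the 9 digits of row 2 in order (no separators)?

693587124

row 1, column 5 = 1 (sole candidate).
row 1, column 6 = 9 (sole candidate).
row 1, column 7 = 5 (sole candidate).
row 2, column 5 = 8: row 2 has {2,3,5,7,9}; col 5 has {1,2,6,9}; box has {1,2,4,5,6,7,9} → only 8 remains.
row 2, column 9 = 4: row 2 has {2,3,5,7,8,9}; col 9 has {1,3,5,6,7,9}; box has {2,3,5,6,8,9} → only 4 remains.
row 3, column 3 = 5 (sole candidate).
row 3, column 4 = 3 (sole candidate).
row 3, column 8 = 7 (sole candidate).
row 4, column 4 = 4 (sole candidate).
row 4, column 7 = 8 (sole candidate).
row 4, column 8 = 5 (sole candidate).
row 5, column 6 = 1 (sole candidate).
row 6, column 1 = 8 (sole candidate).
row 6, column 2 = 1 (sole candidate).
row 6, column 3 = 4 (sole candidate).
row 6, column 4 = 7 (sole candidate).
row 6, column 5 = 3 (sole candidate).
row 8, column 2 = 5 (sole candidate).
row 8, column 9 = 2 (sole candidate).
row 9, column 5 = 7 (sole candidate).
row 2, column 1 = 6: row 2 has {2,3,4,5,7,8,9}; col 1 has {1,4,5,7,8}; box has {1,2,3,4,5,7,9} → only 6 remains.
row 2, column 7 = 1: row 2 has {2,3,4,5,6,7,8,9}; col 7 has {2,5,8,9}; box has {2,3,4,5,6,7,8,9} → only 1 remains.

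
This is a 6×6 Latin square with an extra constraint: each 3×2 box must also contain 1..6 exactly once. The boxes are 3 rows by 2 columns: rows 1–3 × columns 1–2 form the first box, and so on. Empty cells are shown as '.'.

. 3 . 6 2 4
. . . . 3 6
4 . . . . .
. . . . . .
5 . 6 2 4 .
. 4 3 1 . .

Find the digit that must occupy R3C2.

6

R1C1 = 1: row 1 has {2,3,4,6}; col 1 has {4,5}; box has {3,4} → only 1 remains.
R1C3 = 5: row 1 has {1,2,3,4,6}; col 3 has {3,6}; box has {6} → only 5 remains.
R2C1 = 2: row 2 has {3,6}; col 1 has {1,4,5}; box has {1,3,4} → only 2 remains.
R2C2 = 5: row 2 has {2,3,6}; col 2 has {3,4}; box has {1,2,3,4} → only 5 remains.
R2C4 = 4: row 2 has {2,3,5,6}; col 4 has {1,2,6}; box has {5,6} → only 4 remains.
R3C2 = 6: row 3 has {4}; col 2 has {3,4,5}; box has {1,2,3,4,5} → only 6 remains.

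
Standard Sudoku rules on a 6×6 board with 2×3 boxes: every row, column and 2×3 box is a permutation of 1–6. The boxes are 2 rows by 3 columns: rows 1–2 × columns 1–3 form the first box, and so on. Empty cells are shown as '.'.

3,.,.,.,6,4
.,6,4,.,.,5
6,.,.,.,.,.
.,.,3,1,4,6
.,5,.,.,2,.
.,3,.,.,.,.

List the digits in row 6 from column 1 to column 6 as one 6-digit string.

432651

row 1, column 4 = 2 (sole candidate).
row 2, column 4 = 3 (sole candidate).
row 2, column 5 = 1 (sole candidate).
row 3, column 4 = 5 (sole candidate).
row 3, column 5 = 3 (sole candidate).
row 3, column 6 = 2 (sole candidate).
row 4, column 2 = 2 (sole candidate).
row 6, column 5 = 5: row 6 has {3}; col 5 has {1,2,3,4,6}; box has {2} → only 5 remains.
row 6, column 6 = 1: row 6 has {3,5}; col 6 has {2,4,5,6}; box has {2,5} → only 1 remains.
row 1, column 2 = 1 (sole candidate).
row 1, column 3 = 5 (sole candidate).
row 2, column 1 = 2 (sole candidate).
row 3, column 2 = 4 (sole candidate).
row 3, column 3 = 1 (sole candidate).
row 4, column 1 = 5 (sole candidate).
row 5, column 3 = 6 (sole candidate).
row 5, column 4 = 4 (sole candidate).
row 5, column 6 = 3 (sole candidate).
row 6, column 1 = 4: row 6 has {1,3,5}; col 1 has {2,3,5,6}; box has {3,5,6} → only 4 remains.
row 6, column 3 = 2: row 6 has {1,3,4,5}; col 3 has {1,3,4,5,6}; box has {3,4,5,6} → only 2 remains.
row 6, column 4 = 6: row 6 has {1,2,3,4,5}; col 4 has {1,2,3,4,5}; box has {1,2,3,4,5} → only 6 remains.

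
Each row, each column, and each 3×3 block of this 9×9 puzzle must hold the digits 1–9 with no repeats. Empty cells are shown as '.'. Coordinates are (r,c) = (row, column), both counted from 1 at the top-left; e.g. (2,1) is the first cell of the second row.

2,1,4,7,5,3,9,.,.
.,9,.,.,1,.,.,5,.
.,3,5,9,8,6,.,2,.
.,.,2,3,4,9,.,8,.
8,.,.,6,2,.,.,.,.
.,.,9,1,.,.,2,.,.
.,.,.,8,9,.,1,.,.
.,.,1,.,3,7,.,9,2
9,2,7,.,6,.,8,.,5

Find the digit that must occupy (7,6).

2

(1,8) = 6: row 1 has {1,2,3,4,5,7,9}; col 8 has {2,5,8,9}; box has {2,5,9} → only 6 remains.
(1,9) = 8: row 1 has {1,2,3,4,5,6,7,9}; col 9 has {2,5}; box has {2,5,6,9} → only 8 remains.
(3,1) = 7: row 3 has {2,3,5,6,8,9}; col 1 has {2,8,9}; box has {1,2,3,4,5,9} → only 7 remains.
(3,7) = 4: row 3 has {2,3,5,6,7,8,9}; col 7 has {1,2,8,9}; box has {2,5,6,8,9} → only 4 remains.
(3,9) = 1: row 3 has {2,3,4,5,6,7,8,9}; col 9 has {2,5,8}; box has {2,4,5,6,8,9} → only 1 remains.
(5,3) = 3: row 5 has {2,6,8}; col 3 has {1,2,4,5,7,9}; box has {2,8,9} → only 3 remains.
(5,6) = 5: row 5 has {2,3,6,8}; col 6 has {3,6,7,9}; box has {1,2,3,4,6,9} → only 5 remains.
(5,7) = 7: row 5 has {2,3,5,6,8}; col 7 has {1,2,4,8,9}; box has {2,8} → only 7 remains.
(6,5) = 7: row 6 has {1,2,9}; col 5 has {1,2,3,4,5,6,8,9}; box has {1,2,3,4,5,6,9} → only 7 remains.
(6,6) = 8: row 6 has {1,2,7,9}; col 6 has {3,5,6,7,9}; box has {1,2,3,4,5,6,7,9} → only 8 remains.
(7,3) = 6: row 7 has {1,8,9}; col 3 has {1,2,3,4,5,7,9}; box has {1,2,7,9} → only 6 remains.
(8,7) = 6: row 8 has {1,2,3,7,9}; col 7 has {1,2,4,7,8,9}; box has {1,2,5,8,9} → only 6 remains.
(9,4) = 4: row 9 has {2,5,6,7,8,9}; col 4 has {1,3,6,7,8,9}; box has {3,6,7,8,9} → only 4 remains.
(9,6) = 1: row 9 has {2,4,5,6,7,8,9}; col 6 has {3,5,6,7,8,9}; box has {3,4,6,7,8,9} → only 1 remains.
(9,8) = 3: row 9 has {1,2,4,5,6,7,8,9}; col 8 has {2,5,6,8,9}; box has {1,2,5,6,8,9} → only 3 remains.
(2,1) = 6: row 2 has {1,5,9}; col 1 has {2,7,8,9}; box has {1,2,3,4,5,7,9} → only 6 remains.
(2,3) = 8: row 2 has {1,5,6,9}; col 3 has {1,2,3,4,5,6,7,9}; box has {1,2,3,4,5,6,7,9} → only 8 remains.
(2,4) = 2: row 2 has {1,5,6,8,9}; col 4 has {1,3,4,6,7,8,9}; box has {1,3,5,6,7,8,9} → only 2 remains.
(2,6) = 4: row 2 has {1,2,5,6,8,9}; col 6 has {1,3,5,6,7,8,9}; box has {1,2,3,5,6,7,8,9} → only 4 remains.
(2,7) = 3: row 2 has {1,2,4,5,6,8,9}; col 7 has {1,2,4,6,7,8,9}; box has {1,2,4,5,6,8,9} → only 3 remains.
(2,9) = 7: row 2 has {1,2,3,4,5,6,8,9}; col 9 has {1,2,5,8}; box has {1,2,3,4,5,6,8,9} → only 7 remains.
(4,7) = 5: row 4 has {2,3,4,8,9}; col 7 has {1,2,3,4,6,7,8,9}; box has {2,7,8} → only 5 remains.
(4,9) = 6: row 4 has {2,3,4,5,8,9}; col 9 has {1,2,5,7,8}; box has {2,5,7,8} → only 6 remains.
(5,2) = 4: row 5 has {2,3,5,6,7,8}; col 2 has {1,2,3,9}; box has {2,3,8,9} → only 4 remains.
(5,8) = 1: row 5 has {2,3,4,5,6,7,8}; col 8 has {2,3,5,6,8,9}; box has {2,5,6,7,8} → only 1 remains.
(5,9) = 9: row 5 has {1,2,3,4,5,6,7,8}; col 9 has {1,2,5,6,7,8}; box has {1,2,5,6,7,8} → only 9 remains.
(6,1) = 5: row 6 has {1,2,7,8,9}; col 1 has {2,6,7,8,9}; box has {2,3,4,8,9} → only 5 remains.
(6,2) = 6: row 6 has {1,2,5,7,8,9}; col 2 has {1,2,3,4,9}; box has {2,3,4,5,8,9} → only 6 remains.
(6,8) = 4: row 6 has {1,2,5,6,7,8,9}; col 8 has {1,2,3,5,6,8,9}; box has {1,2,5,6,7,8,9} → only 4 remains.
(6,9) = 3: row 6 has {1,2,4,5,6,7,8,9}; col 9 has {1,2,5,6,7,8,9}; box has {1,2,4,5,6,7,8,9} → only 3 remains.
(7,2) = 5: row 7 has {1,6,8,9}; col 2 has {1,2,3,4,6,9}; box has {1,2,6,7,9} → only 5 remains.
(7,6) = 2: row 7 has {1,5,6,8,9}; col 6 has {1,3,4,5,6,7,8,9}; box has {1,3,4,6,7,8,9} → only 2 remains.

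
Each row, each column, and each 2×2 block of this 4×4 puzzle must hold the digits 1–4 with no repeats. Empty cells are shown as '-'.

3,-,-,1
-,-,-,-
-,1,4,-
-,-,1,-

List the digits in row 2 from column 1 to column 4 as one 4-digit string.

row 1, column 3 = 2: row 1 has {1,3}; col 3 has {1,4}; box has {1} → only 2 remains.
row 2, column 3 = 3: row 2 has {}; col 3 has {1,2,4}; box has {1,2} → only 3 remains.
row 2, column 4 = 4: row 2 has {3}; col 4 has {1}; box has {1,2,3} → only 4 remains.
row 3, column 1 = 2: row 3 has {1,4}; col 1 has {3}; box has {1} → only 2 remains.
row 3, column 4 = 3: row 3 has {1,2,4}; col 4 has {1,4}; box has {1,4} → only 3 remains.
row 4, column 1 = 4: row 4 has {1}; col 1 has {2,3}; box has {1,2} → only 4 remains.
row 4, column 2 = 3: row 4 has {1,4}; col 2 has {1}; box has {1,2,4} → only 3 remains.
row 4, column 4 = 2: row 4 has {1,3,4}; col 4 has {1,3,4}; box has {1,3,4} → only 2 remains.
row 1, column 2 = 4: row 1 has {1,2,3}; col 2 has {1,3}; box has {3} → only 4 remains.
row 2, column 1 = 1: row 2 has {3,4}; col 1 has {2,3,4}; box has {3,4} → only 1 remains.
row 2, column 2 = 2: row 2 has {1,3,4}; col 2 has {1,3,4}; box has {1,3,4} → only 2 remains.

1234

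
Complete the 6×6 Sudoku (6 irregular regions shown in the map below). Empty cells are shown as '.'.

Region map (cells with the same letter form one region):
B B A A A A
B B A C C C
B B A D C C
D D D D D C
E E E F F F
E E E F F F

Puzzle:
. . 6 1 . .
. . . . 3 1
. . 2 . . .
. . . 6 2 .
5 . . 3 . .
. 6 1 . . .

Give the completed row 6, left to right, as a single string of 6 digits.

R5C3 = 4: row 5 has {3,5}; col 3 has {1,2,6}; region has {1,5,6} → only 4 remains.
R2C3 = 5: row 2 has {1,3}; col 3 has {1,2,4,6}; region has {1,2,6} → only 5 remains.
R4C3 = 3: row 4 has {2,6}; col 3 has {1,2,4,5,6}; region has {2,6} → only 3 remains.
R5C2 = 2: row 5 has {3,4,5}; col 2 has {6}; region has {1,4,5,6} → only 2 remains.
R5C6 = 6: row 5 has {2,3,4,5}; col 6 has {1}; region has {3} → only 6 remains.
R6C1 = 3: row 6 has {1,6}; col 1 has {5}; region has {1,2,4,5,6} → only 3 remains.
R1C5 = 4: row 1 has {1,6}; col 5 has {2,3}; region has {1,2,5,6} → only 4 remains.
R1C6 = 3: row 1 has {1,4,6}; col 6 has {1,6}; region has {1,2,4,5,6} → only 3 remains.
R2C2 = 4: row 2 has {1,3,5}; col 2 has {2,6}; region has {} → only 4 remains.
R2C4 = 2: row 2 has {1,3,4,5}; col 4 has {1,3,6}; region has {1,3} → only 2 remains.
R5C5 = 1: row 5 has {2,3,4,5,6}; col 5 has {2,3,4}; region has {3,6} → only 1 remains.
R6C5 = 5: row 6 has {1,3,6}; col 5 has {1,2,3,4}; region has {1,3,6} → only 5 remains.
R1C1 = 2: row 1 has {1,3,4,6}; col 1 has {3,5}; region has {4} → only 2 remains.
R1C2 = 5: row 1 has {1,2,3,4,6}; col 2 has {2,4,6}; region has {2,4} → only 5 remains.
R2C1 = 6: row 2 has {1,2,3,4,5}; col 1 has {2,3,5}; region has {2,4,5} → only 6 remains.
R3C1 = 1: row 3 has {2}; col 1 has {2,3,5,6}; region has {2,4,5,6} → only 1 remains.
R3C2 = 3: row 3 has {1,2}; col 2 has {2,4,5,6}; region has {1,2,4,5,6} → only 3 remains.
R3C5 = 6: row 3 has {1,2,3}; col 5 has {1,2,3,4,5}; region has {1,2,3} → only 6 remains.
R4C1 = 4: row 4 has {2,3,6}; col 1 has {1,2,3,5,6}; region has {2,3,6} → only 4 remains.
R4C2 = 1: row 4 has {2,3,4,6}; col 2 has {2,3,4,5,6}; region has {2,3,4,6} → only 1 remains.
R4C6 = 5: row 4 has {1,2,3,4,6}; col 6 has {1,3,6}; region has {1,2,3,6} → only 5 remains.
R6C4 = 4: row 6 has {1,3,5,6}; col 4 has {1,2,3,6}; region has {1,3,5,6} → only 4 remains.
R6C6 = 2: row 6 has {1,3,4,5,6}; col 6 has {1,3,5,6}; region has {1,3,4,5,6} → only 2 remains.

361452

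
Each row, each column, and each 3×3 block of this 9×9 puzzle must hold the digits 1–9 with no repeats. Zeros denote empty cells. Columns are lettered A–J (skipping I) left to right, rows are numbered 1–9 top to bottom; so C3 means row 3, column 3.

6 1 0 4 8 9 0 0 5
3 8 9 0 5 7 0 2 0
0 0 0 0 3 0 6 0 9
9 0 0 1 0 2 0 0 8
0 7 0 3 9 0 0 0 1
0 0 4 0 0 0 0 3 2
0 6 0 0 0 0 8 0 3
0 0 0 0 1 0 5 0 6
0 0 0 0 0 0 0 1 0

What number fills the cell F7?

4

H1 = 7 (sole candidate).
D2 = 6 (sole candidate).
J2 = 4 (sole candidate).
D3 = 2 (sole candidate).
F3 = 1 (sole candidate).
H3 = 8 (sole candidate).
G5 = 4 (sole candidate).
B6 = 5 (sole candidate).
J9 = 7 (sole candidate).
C1 = 2 (sole candidate).
G1 = 3 (sole candidate).
G2 = 1 (sole candidate).
B3 = 4 (sole candidate).
B4 = 3 (sole candidate).
C4 = 6 (sole candidate).
G4 = 7 (sole candidate).
H4 = 5 (sole candidate).
C5 = 8 (sole candidate).
H5 = 6 (sole candidate).
A6 = 1 (sole candidate).
G6 = 9 (sole candidate).
G9 = 2 (sole candidate).
E4 = 4 (sole candidate).
A5 = 2 (sole candidate).
F5 = 5 (sole candidate).
F7 = 4: row 7 has {3,6,8}; col 6 has {1,2,5,7,9}; box has {1} → only 4 remains.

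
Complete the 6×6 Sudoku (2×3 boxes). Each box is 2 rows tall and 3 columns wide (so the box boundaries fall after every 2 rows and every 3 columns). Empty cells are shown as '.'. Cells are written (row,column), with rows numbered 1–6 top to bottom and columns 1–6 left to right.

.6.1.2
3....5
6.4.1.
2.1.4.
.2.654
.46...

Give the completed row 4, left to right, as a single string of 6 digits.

(1,3) = 5 (sole candidate).
(1,5) = 3 (sole candidate).
(2,2) = 1 (sole candidate).
(2,3) = 2 (sole candidate).
(2,4) = 4 (sole candidate).
(2,5) = 6 (sole candidate).
(3,6) = 3 (sole candidate).
(4,4) = 5: row 4 has {1,2,4}; col 4 has {1,4,6}; box has {1,3,4} → only 5 remains.
(4,6) = 6: row 4 has {1,2,4,5}; col 6 has {2,3,4,5}; box has {1,3,4,5} → only 6 remains.
(5,1) = 1 (sole candidate).
(5,3) = 3 (sole candidate).
(6,1) = 5 (sole candidate).
(6,5) = 2 (sole candidate).
(6,6) = 1 (sole candidate).
(1,1) = 4 (sole candidate).
(3,2) = 5 (sole candidate).
(3,4) = 2 (sole candidate).
(4,2) = 3: row 4 has {1,2,4,5,6}; col 2 has {1,2,4,5,6}; box has {1,2,4,5,6} → only 3 remains.

231546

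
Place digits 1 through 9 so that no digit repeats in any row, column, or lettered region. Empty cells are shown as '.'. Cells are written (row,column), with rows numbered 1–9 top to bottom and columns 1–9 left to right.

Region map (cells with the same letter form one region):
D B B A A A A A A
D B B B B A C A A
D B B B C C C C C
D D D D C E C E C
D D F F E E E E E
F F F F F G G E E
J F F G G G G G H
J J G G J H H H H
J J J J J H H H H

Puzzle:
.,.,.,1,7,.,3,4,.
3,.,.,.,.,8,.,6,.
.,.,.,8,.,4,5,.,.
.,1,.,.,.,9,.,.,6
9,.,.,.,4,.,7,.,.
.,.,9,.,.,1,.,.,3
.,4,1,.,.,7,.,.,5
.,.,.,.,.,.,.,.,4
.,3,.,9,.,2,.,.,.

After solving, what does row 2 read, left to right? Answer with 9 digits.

375418269

(1,6) = 5: row 1 has {1,3,4,7}; col 6 has {1,2,4,7,8,9}; region has {1,3,4,6,7,8} → only 5 remains.
(5,6) = 6: row 5 has {4,7,9}; col 6 has {1,2,4,5,7,8,9}; region has {3,4,7,9} → only 6 remains.
(8,6) = 3: row 8 has {4}; col 6 has {1,2,4,5,6,7,8,9}; region has {2,4,5} → only 3 remains.
(1,1) = 8: in row 1, 8 can only go here (every other open cell in that row sees an 8).
(4,5) = 3: in row 4, 3 can only go here (every other open cell in that row sees a 3).
(3,3) = 3: in row 3, 3 can only go here (every other open cell in that row sees a 3).
(5,4) = 3: in row 5, 3 can only go here (every other open cell in that row sees a 3).
(6,7) = 4: in row 6, 4 can only go here (every other open cell in that row sees a 4).
(7,8) = 3: in row 7, 3 can only go here (every other open cell in that row sees a 3).
(2,5) = 1: in region B, 1 can only go here (every other open cell in that region sees a 1).
(4,7) = 8: in region C, 8 can only go here (every other open cell in that region sees an 8).
(7,5) = 8: in row 7, 8 can only go here (every other open cell in that row sees an 8).
(7,7) = 9: in row 7, 9 can only go here (every other open cell in that row sees a 9).
(2,7) = 2: row 2 has {1,3,6,8}; col 7 has {3,4,5,7,8,9}; region has {3,4,5,6,8} → only 2 remains.
(2,9) = 9: row 2 has {1,2,3,6,8}; col 9 has {3,4,5,6}; region has {1,3,4,5,6,7,8} → only 9 remains.
(3,5) = 9: row 3 has {3,4,5,8}; col 5 has {1,3,4,7,8}; region has {2,3,4,5,6,8} → only 9 remains.
(1,9) = 2: row 1 has {1,3,4,5,7,8}; col 9 has {3,4,5,6,9}; region has {1,3,4,5,6,7,8,9} → only 2 remains.
(1,3) = 6: row 1 has {1,2,3,4,5,7,8}; col 3 has {1,3,9}; region has {1,3,8} → only 6 remains.
(1,2) = 9: row 1 has {1,2,3,4,5,6,7,8}; col 2 has {1,3,4}; region has {1,3,6,8} → only 9 remains.
(3,1) = 6: in row 3, 6 can only go here (every other open cell in that row sees a 6).
(7,1) = 2: row 7 has {1,3,4,5,7,8,9}; col 1 has {3,6,8,9}; region has {3,9} → only 2 remains.
(7,4) = 6: row 7 has {1,2,3,4,5,7,8,9}; col 4 has {1,3,8,9}; region has {1,3,4,7,8,9} → only 6 remains.
(3,2) = 2: in row 3, 2 can only go here (every other open cell in that row sees a 2).
(5,2) = 5: row 5 has {3,4,6,7,9}; col 2 has {1,2,3,4,9}; region has {1,3,6,8,9} → only 5 remains.
(2,2) = 7: row 2 has {1,2,3,6,8,9}; col 2 has {1,2,3,4,5,9}; region has {1,2,3,6,8,9} → only 7 remains.
(4,8) = 5: in row 4, 5 can only go here (every other open cell in that row sees a 5).
(8,8) = 9: in row 8, 9 can only go here (every other open cell in that row sees a 9).
(8,1) = 7: in row 8, 7 can only go here (every other open cell in that row sees a 7).
(8,2) = 8: in row 8, 8 can only go here (every other open cell in that row sees an 8).
(4,1) = 4: row 4 has {1,3,5,6,8,9}; col 1 has {2,3,6,7,8,9}; region has {1,3,5,6,8,9} → only 4 remains.
(6,1) = 5: row 6 has {1,3,4,9}; col 1 has {2,3,4,6,7,8,9}; region has {1,3,4,9} → only 5 remains.
(6,2) = 6: row 6 has {1,3,4,5,9}; col 2 has {1,2,3,4,5,7,8,9}; region has {1,3,4,5,9} → only 6 remains.
(6,5) = 2: row 6 has {1,3,4,5,6,9}; col 5 has {1,3,4,7,8,9}; region has {1,3,4,5,6,9} → only 2 remains.
(6,8) = 8: row 6 has {1,2,3,4,5,6,9}; col 8 has {3,4,5,6,9}; region has {3,4,5,6,7,9} → only 8 remains.
(9,1) = 1: row 9 has {2,3,9}; col 1 has {2,3,4,5,6,7,8,9}; region has {2,3,7,8,9} → only 1 remains.
(9,7) = 6: row 9 has {1,2,3,9}; col 7 has {2,3,4,5,7,8,9}; region has {2,3,4,5,9} → only 6 remains.
(9,8) = 7: row 9 has {1,2,3,6,9}; col 8 has {3,4,5,6,8,9}; region has {2,3,4,5,6,9} → only 7 remains.
(9,9) = 8: row 9 has {1,2,3,6,7,9}; col 9 has {2,3,4,5,6,9}; region has {2,3,4,5,6,7,9} → only 8 remains.
(3,8) = 1: row 3 has {2,3,4,5,6,8,9}; col 8 has {3,4,5,6,7,8,9}; region has {2,3,4,5,6,8,9} → only 1 remains.
(3,9) = 7: row 3 has {1,2,3,4,5,6,8,9}; col 9 has {2,3,4,5,6,8,9}; region has {1,2,3,4,5,6,8,9} → only 7 remains.
(5,3) = 8: row 5 has {3,4,5,6,7,9}; col 3 has {1,3,6,9}; region has {1,2,3,4,5,6,9} → only 8 remains.
(5,8) = 2: row 5 has {3,4,5,6,7,8,9}; col 8 has {1,3,4,5,6,7,8,9}; region has {3,4,5,6,7,8,9} → only 2 remains.
(5,9) = 1: row 5 has {2,3,4,5,6,7,8,9}; col 9 has {2,3,4,5,6,7,8,9}; region has {2,3,4,5,6,7,8,9} → only 1 remains.
(6,4) = 7: row 6 has {1,2,3,4,5,6,8,9}; col 4 has {1,3,6,8,9}; region has {1,2,3,4,5,6,8,9} → only 7 remains.
(8,7) = 1: row 8 has {3,4,7,8,9}; col 7 has {2,3,4,5,6,7,8,9}; region has {2,3,4,5,6,7,8,9} → only 1 remains.
(9,5) = 5: row 9 has {1,2,3,6,7,8,9}; col 5 has {1,2,3,4,7,8,9}; region has {1,2,3,7,8,9} → only 5 remains.
(4,4) = 2: row 4 has {1,3,4,5,6,8,9}; col 4 has {1,3,6,7,8,9}; region has {1,3,4,5,6,8,9} → only 2 remains.
(8,4) = 5: row 8 has {1,3,4,7,8,9}; col 4 has {1,2,3,6,7,8,9}; region has {1,3,4,6,7,8,9} → only 5 remains.
(8,5) = 6: row 8 has {1,3,4,5,7,8,9}; col 5 has {1,2,3,4,5,7,8,9}; region has {1,2,3,5,7,8,9} → only 6 remains.
(9,3) = 4: row 9 has {1,2,3,5,6,7,8,9}; col 3 has {1,3,6,8,9}; region has {1,2,3,5,6,7,8,9} → only 4 remains.
(2,3) = 5: row 2 has {1,2,3,6,7,8,9}; col 3 has {1,3,4,6,8,9}; region has {1,2,3,6,7,8,9} → only 5 remains.
(2,4) = 4: row 2 has {1,2,3,5,6,7,8,9}; col 4 has {1,2,3,5,6,7,8,9}; region has {1,2,3,5,6,7,8,9} → only 4 remains.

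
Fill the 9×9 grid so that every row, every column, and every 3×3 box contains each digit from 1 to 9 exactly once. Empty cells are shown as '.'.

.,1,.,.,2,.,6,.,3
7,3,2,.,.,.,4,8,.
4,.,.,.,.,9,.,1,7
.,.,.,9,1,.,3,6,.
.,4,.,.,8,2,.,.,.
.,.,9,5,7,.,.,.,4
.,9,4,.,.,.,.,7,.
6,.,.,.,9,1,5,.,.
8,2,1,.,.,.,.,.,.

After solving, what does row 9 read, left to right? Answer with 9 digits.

821745936

R3C7 = 2: row 3 has {1,4,7,9}; col 7 has {3,4,5,6}; box has {1,3,4,6,7,8} → only 2 remains.
R4C6 = 4: row 4 has {1,3,6,9}; col 6 has {1,2,9}; box has {1,2,5,7,8,9} → only 4 remains.
R6C8 = 2: row 6 has {4,5,7,9}; col 8 has {1,6,7,8}; box has {3,4,6} → only 2 remains.
R8C2 = 7: row 8 has {1,5,6,9}; col 2 has {1,2,3,4,9}; box has {1,2,4,6,8,9} → only 7 remains.
R8C3 = 3: row 8 has {1,5,6,7,9}; col 3 has {1,2,4,9}; box has {1,2,4,6,7,8,9} → only 3 remains.
R8C8 = 4: row 8 has {1,3,5,6,7,9}; col 8 has {1,2,6,7,8}; box has {5,7} → only 4 remains.
R9C7 = 9: row 9 has {1,2,8}; col 7 has {2,3,4,5,6}; box has {4,5,7} → only 9 remains.
R9C8 = 3: row 9 has {1,2,8,9}; col 8 has {1,2,4,6,7,8}; box has {4,5,7,9} → only 3 remains.
R9C9 = 6: row 9 has {1,2,3,8,9}; col 9 has {3,4,7}; box has {3,4,5,7,9} → only 6 remains.
R7C1 = 5: row 7 has {4,7,9}; col 1 has {4,6,7,8}; box has {1,2,3,4,6,7,8,9} → only 5 remains.
R1C1 = 9: row 1 has {1,2,3,6}; col 1 has {4,5,6,7,8}; box has {1,2,3,4,7} → only 9 remains.
R1C8 = 5: row 1 has {1,2,3,6,9}; col 8 has {1,2,3,4,6,7,8}; box has {1,2,3,4,6,7,8} → only 5 remains.
R2C9 = 9: row 2 has {2,3,4,7,8}; col 9 has {3,4,6,7}; box has {1,2,3,4,5,6,7,8} → only 9 remains.
R4C1 = 2: row 4 has {1,3,4,6,9}; col 1 has {4,5,6,7,8,9}; box has {4,9} → only 2 remains.
R5C8 = 9: row 5 has {2,4,8}; col 8 has {1,2,3,4,5,6,7,8}; box has {2,3,4,6} → only 9 remains.
R1C3 = 8: row 1 has {1,2,3,5,6,9}; col 3 has {1,2,3,4,9}; box has {1,2,3,4,7,9} → only 8 remains.
R1C6 = 7: row 1 has {1,2,3,5,6,8,9}; col 6 has {1,2,4,9}; box has {2,9} → only 7 remains.
R9C6 = 5: row 9 has {1,2,3,6,8,9}; col 6 has {1,2,4,7,9}; box has {1,9} → only 5 remains.
R1C4 = 4: row 1 has {1,2,3,5,6,7,8,9}; col 4 has {5,9}; box has {2,7,9} → only 4 remains.
R2C6 = 6: row 2 has {2,3,4,7,8,9}; col 6 has {1,2,4,5,7,9}; box has {2,4,7,9} → only 6 remains.
R6C6 = 3: row 6 has {2,4,5,7,9}; col 6 has {1,2,4,5,6,7,9}; box has {1,2,4,5,7,8,9} → only 3 remains.
R7C6 = 8: row 7 has {4,5,7,9}; col 6 has {1,2,3,4,5,6,7,9}; box has {1,5,9} → only 8 remains.
R7C7 = 1: row 7 has {4,5,7,8,9}; col 7 has {2,3,4,5,6,9}; box has {3,4,5,6,7,9} → only 1 remains.
R7C9 = 2: row 7 has {1,4,5,7,8,9}; col 9 has {3,4,6,7,9}; box has {1,3,4,5,6,7,9} → only 2 remains.
R8C4 = 2: row 8 has {1,3,4,5,6,7,9}; col 4 has {4,5,9}; box has {1,5,8,9} → only 2 remains.
R8C9 = 8: row 8 has {1,2,3,4,5,6,7,9}; col 9 has {2,3,4,6,7,9}; box has {1,2,3,4,5,6,7,9} → only 8 remains.
R9C4 = 7: row 9 has {1,2,3,5,6,8,9}; col 4 has {2,4,5,9}; box has {1,2,5,8,9} → only 7 remains.
R9C5 = 4: row 9 has {1,2,3,5,6,7,8,9}; col 5 has {1,2,7,8,9}; box has {1,2,5,7,8,9} → only 4 remains.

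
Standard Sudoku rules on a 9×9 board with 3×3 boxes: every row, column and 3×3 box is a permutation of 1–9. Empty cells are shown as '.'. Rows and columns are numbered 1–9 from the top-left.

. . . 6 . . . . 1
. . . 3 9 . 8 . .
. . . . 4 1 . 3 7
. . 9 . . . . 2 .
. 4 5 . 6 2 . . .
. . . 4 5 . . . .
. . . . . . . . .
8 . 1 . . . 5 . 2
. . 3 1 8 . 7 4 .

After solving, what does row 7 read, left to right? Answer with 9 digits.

r4c9 = 5 (hidden single in row 4).
r4c7 = 4 (hidden single in row 4).
r8c6 = 4 (hidden single in row 8).
r8c5 = 3 (hidden single in row 8).
r4c5 = 1 (hidden single in column 5).
r2c9 = 4 (hidden single in column 9).
Singles propagation stalls; r7c5 is still open with candidates {2,7}.
  Try r7c5 = 7: this forces r1c5=2, r1c7=9, r1c8=5, r2c8=6, r3c7=2, r8c4=9; then r8c8 has no candidate left — contradiction.
So r7c5 = 2.
r1c5 = 7 (sole candidate).
r2c6 = 5 (sole candidate).
r2c8 = 6 (sole candidate).
r8c8 = 9 (sole candidate).
r9c9 = 6 (sole candidate).
r1c6 = 8 (sole candidate).
r1c8 = 5 (sole candidate).
r3c4 = 2 (sole candidate).
r3c7 = 9 (sole candidate).
r8c4 = 7 (sole candidate).
r9c6 = 9 (sole candidate).
r1c7 = 2 (sole candidate).
r4c4 = 8 (sole candidate).
r5c4 = 9 (sole candidate).
r7c4 = 5: row 7 has {2}; col 4 has {1,2,3,4,6,7,8,9}; box has {1,2,3,4,7,8,9} → only 5 remains.
r7c6 = 6: row 7 has {2,5}; col 6 has {1,2,4,5,8,9}; box has {1,2,3,4,5,7,8,9} → only 6 remains.
r8c2 = 6 (sole candidate).
r1c3 = 4 (sole candidate).
r7c3 = 7: row 7 has {2,5,6}; col 3 has {1,3,4,5,9}; box has {1,3,6,8} → only 7 remains.
r2c3 = 2 (sole candidate).
r7c2 = 9: row 7 has {2,5,6,7}; col 2 has {4,6}; box has {1,3,6,7,8} → only 9 remains.
r1c2 = 3 (sole candidate).
r4c2 = 7 (sole candidate).
r4c6 = 3 (sole candidate).
r6c6 = 7 (sole candidate).
r7c1 = 4: row 7 has {2,5,6,7,9}; col 1 has {8}; box has {1,3,6,7,8,9} → only 4 remains.
r1c1 = 9 (sole candidate).
r2c2 = 1 (sole candidate).
r4c1 = 6 (sole candidate).
r6c3 = 8 (sole candidate).
r6c8 = 1 (sole candidate).
r7c8 = 8: row 7 has {2,4,5,6,7,9}; col 8 has {1,2,3,4,5,6,9}; box has {2,4,5,6,7,9} → only 8 remains.
r7c9 = 3: row 7 has {2,4,5,6,7,8,9}; col 9 has {1,2,4,5,6,7}; box has {2,4,5,6,7,8,9} → only 3 remains.
r2c1 = 7 (sole candidate).
r3c1 = 5 (sole candidate).
r3c2 = 8 (sole candidate).
r3c3 = 6 (sole candidate).
r5c7 = 3 (sole candidate).
r5c8 = 7 (sole candidate).
r5c9 = 8 (sole candidate).
r6c2 = 2 (sole candidate).
r6c7 = 6 (sole candidate).
r6c9 = 9 (sole candidate).
r7c7 = 1: row 7 has {2,3,4,5,6,7,8,9}; col 7 has {2,3,4,5,6,7,8,9}; box has {2,3,4,5,6,7,8,9} → only 1 remains.

497526183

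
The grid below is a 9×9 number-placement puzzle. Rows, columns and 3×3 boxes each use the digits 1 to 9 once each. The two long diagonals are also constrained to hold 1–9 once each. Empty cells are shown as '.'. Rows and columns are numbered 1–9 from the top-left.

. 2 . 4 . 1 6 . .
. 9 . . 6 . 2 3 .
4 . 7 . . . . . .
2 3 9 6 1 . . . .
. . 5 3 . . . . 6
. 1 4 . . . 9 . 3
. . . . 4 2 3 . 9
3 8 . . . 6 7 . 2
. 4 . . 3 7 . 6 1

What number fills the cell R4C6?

4

R5C2 = 7: row 5 has {3,5,6}; col 2 has {1,2,3,4,8,9}; box has {1,2,3,4,5,9} → only 7 remains.
R5C5 = 2: row 5 has {3,5,6,7}; col 5 has {1,3,4,6}; box has {1,3,6}; main diagonal has {1,3,6,7,9}; anti-diagonal has {3,8} → only 2 remains.
R8C3 = 1: row 8 has {2,3,6,7,8}; col 3 has {4,5,7,9}; box has {3,4,8} → only 1 remains.
R9C3 = 2: row 9 has {1,3,4,6,7}; col 3 has {1,4,5,7,9}; box has {1,3,4,8} → only 2 remains.
R2C3 = 8: row 2 has {2,3,6,9}; col 3 has {1,2,4,5,7,9}; box has {2,4,7,9} → only 8 remains.
R2C6 = 5: row 2 has {2,3,6,8,9}; col 6 has {1,2,6,7}; box has {1,4,6} → only 5 remains.
R4C6 = 4: row 4 has {1,2,3,6,9}; col 6 has {1,2,5,6,7}; box has {1,2,3,6}; anti-diagonal has {2,3,8} → only 4 remains.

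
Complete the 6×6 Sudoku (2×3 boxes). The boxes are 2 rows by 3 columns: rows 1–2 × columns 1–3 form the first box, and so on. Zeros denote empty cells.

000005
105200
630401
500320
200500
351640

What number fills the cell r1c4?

r1c1 = 4: row 1 has {5}; col 1 has {1,2,3,5,6}; box has {1,5} → only 4 remains.
r1c4 = 1: row 1 has {4,5}; col 4 has {2,3,4,5,6}; box has {2,5} → only 1 remains.

1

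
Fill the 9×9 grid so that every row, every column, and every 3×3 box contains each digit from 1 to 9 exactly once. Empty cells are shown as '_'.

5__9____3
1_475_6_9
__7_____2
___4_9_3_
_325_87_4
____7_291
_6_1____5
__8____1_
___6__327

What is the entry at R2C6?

3

R1C3 = 6 (sole candidate).
R2C8 = 8 (sole candidate).
R5C8 = 6 (sole candidate).
R6C3 = 5 (sole candidate).
R6C4 = 3 (sole candidate).
R6C6 = 6 (sole candidate).
R7C8 = 4 (sole candidate).
R8C4 = 2 (sole candidate).
R8C7 = 9 (sole candidate).
R8C9 = 6 (sole candidate).
R1C8 = 7 (sole candidate).
R2C2 = 2 (sole candidate).
R2C6 = 3: row 2 has {1,2,4,5,6,7,8,9}; col 6 has {6,8,9}; box has {5,7,9} → only 3 remains.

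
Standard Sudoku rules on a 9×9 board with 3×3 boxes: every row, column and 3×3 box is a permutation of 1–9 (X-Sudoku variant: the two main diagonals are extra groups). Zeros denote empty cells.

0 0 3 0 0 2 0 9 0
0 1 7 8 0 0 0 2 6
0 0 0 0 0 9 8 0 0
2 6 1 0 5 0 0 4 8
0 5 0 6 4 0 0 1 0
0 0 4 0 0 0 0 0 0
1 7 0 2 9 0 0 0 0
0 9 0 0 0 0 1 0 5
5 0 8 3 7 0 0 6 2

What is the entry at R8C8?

7

R2C5 = 3 (sole candidate).
R5C3 = 9 (sole candidate).
R7C3 = 6 (sole candidate).
R7C7 = 3 (sole candidate).
R7C8 = 8 (sole candidate).
R7C9 = 4 (sole candidate).
R8C3 = 2 (sole candidate).
R8C4 = 4 (sole candidate).
R8C8 = 7: row 8 has {1,2,4,5,9}; col 8 has {1,2,4,6,8,9}; box has {1,2,3,4,5,6,8}; main diagonal has {1,2,3,4} → only 7 remains.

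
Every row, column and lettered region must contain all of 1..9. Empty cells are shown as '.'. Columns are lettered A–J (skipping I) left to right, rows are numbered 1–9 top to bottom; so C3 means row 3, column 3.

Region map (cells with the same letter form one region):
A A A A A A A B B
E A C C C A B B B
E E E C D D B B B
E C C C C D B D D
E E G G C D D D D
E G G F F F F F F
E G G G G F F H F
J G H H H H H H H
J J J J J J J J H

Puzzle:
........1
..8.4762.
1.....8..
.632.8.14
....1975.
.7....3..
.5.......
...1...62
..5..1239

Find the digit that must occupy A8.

9

H1 = 7 (hidden single in row 1).
B2 = 1 (hidden single in row 2).
C6 = 1 (hidden single in row 6).
G7 = 1 (hidden single in row 7).
J7 = 7 (hidden single in column 9).
J6 = 8 (hidden single in column 9).
H7 = 8 (hidden single in column 8).
J5 = 6 (hidden single in column 9).
C3 = 6 (hidden single in row 3).
D3 = 7 (hidden single in row 3).
J3 = 5 (hidden single in row 3).
J2 = 3 (sole candidate).
G4 = 9 (sole candidate).
H3 = 4 (sole candidate).
E4 = 5 (sole candidate).
H6 = 9 (sole candidate).
D2 = 9 (sole candidate).
A4 = 7 (sole candidate).
A2 = 5 (sole candidate).
B3 = 9 (hidden single in row 3).
A8 = 9: in row 8, 9 can only go here (every other open cell in that row sees a 9).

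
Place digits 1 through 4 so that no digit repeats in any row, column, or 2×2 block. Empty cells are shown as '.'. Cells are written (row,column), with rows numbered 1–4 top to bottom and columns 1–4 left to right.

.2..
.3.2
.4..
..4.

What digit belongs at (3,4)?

1

(2,3) = 1 (sole candidate).
(4,2) = 1 (sole candidate).
(4,4) = 3 (sole candidate).
(1,3) = 3 (sole candidate).
(1,4) = 4 (sole candidate).
(2,1) = 4 (sole candidate).
(3,3) = 2 (sole candidate).
(3,4) = 1: row 3 has {2,4}; col 4 has {2,3,4}; box has {2,3,4} → only 1 remains.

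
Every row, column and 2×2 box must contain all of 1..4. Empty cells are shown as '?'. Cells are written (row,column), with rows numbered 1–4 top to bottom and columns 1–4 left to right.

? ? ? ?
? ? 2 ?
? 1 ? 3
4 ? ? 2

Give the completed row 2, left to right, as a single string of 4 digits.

3421

(3,1) = 2: row 3 has {1,3}; col 1 has {4}; box has {1,4} → only 2 remains.
(3,3) = 4: row 3 has {1,2,3}; col 3 has {2}; box has {2,3} → only 4 remains.
(4,2) = 3: row 4 has {2,4}; col 2 has {1}; box has {1,2,4} → only 3 remains.
(4,3) = 1: row 4 has {2,3,4}; col 3 has {2,4}; box has {2,3,4} → only 1 remains.
(1,3) = 3: row 1 has {}; col 3 has {1,2,4}; box has {2} → only 3 remains.
(2,2) = 4: row 2 has {2}; col 2 has {1,3}; box has {} → only 4 remains.
(2,4) = 1: row 2 has {2,4}; col 4 has {2,3}; box has {2,3} → only 1 remains.
(1,1) = 1: row 1 has {3}; col 1 has {2,4}; box has {4} → only 1 remains.
(1,2) = 2: row 1 has {1,3}; col 2 has {1,3,4}; box has {1,4} → only 2 remains.
(1,4) = 4: row 1 has {1,2,3}; col 4 has {1,2,3}; box has {1,2,3} → only 4 remains.
(2,1) = 3: row 2 has {1,2,4}; col 1 has {1,2,4}; box has {1,2,4} → only 3 remains.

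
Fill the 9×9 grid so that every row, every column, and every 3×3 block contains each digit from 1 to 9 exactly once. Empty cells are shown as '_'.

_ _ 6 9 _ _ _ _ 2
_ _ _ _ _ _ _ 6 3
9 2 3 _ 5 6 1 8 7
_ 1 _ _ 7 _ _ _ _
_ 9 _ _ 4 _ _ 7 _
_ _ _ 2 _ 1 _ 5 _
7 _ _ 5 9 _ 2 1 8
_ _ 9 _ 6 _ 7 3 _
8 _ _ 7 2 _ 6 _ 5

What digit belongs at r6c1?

6

r1c8 = 4 (sole candidate).
r3c4 = 4 (sole candidate).
r7c3 = 4 (sole candidate).
r7c6 = 3 (sole candidate).
r8c2 = 5 (sole candidate).
r8c9 = 4 (sole candidate).
r9c2 = 3 (sole candidate).
r9c3 = 1 (sole candidate).
r9c6 = 4 (sole candidate).
r9c8 = 9 (sole candidate).
r1c7 = 5 (sole candidate).
r2c7 = 9 (sole candidate).
r4c8 = 2 (sole candidate).
r7c2 = 6 (sole candidate).
r8c1 = 2 (sole candidate).
r8c6 = 8 (sole candidate).
r1c1 = 1 (sole candidate).
r1c6 = 7 (sole candidate).
r2c6 = 2 (sole candidate).
r5c6 = 5 (sole candidate).
r8c4 = 1 (sole candidate).
r1c2 = 8 (sole candidate).
r1c5 = 3 (sole candidate).
r2c4 = 8 (sole candidate).
r2c5 = 1 (sole candidate).
r4c6 = 9 (sole candidate).
r4c9 = 6 (sole candidate).
r5c9 = 1 (sole candidate).
r6c5 = 8 (sole candidate).
r6c9 = 9 (sole candidate).
r4c4 = 3 (sole candidate).
r5c4 = 6 (sole candidate).
r6c3 = 7 (sole candidate).
r2c3 = 5 (sole candidate).
r4c3 = 8 (sole candidate).
r4c7 = 4 (sole candidate).
r5c1 = 3 (sole candidate).
r5c3 = 2 (sole candidate).
r5c7 = 8 (sole candidate).
r6c2 = 4 (sole candidate).
r6c7 = 3 (sole candidate).
r2c1 = 4 (sole candidate).
r2c2 = 7 (sole candidate).
r4c1 = 5 (sole candidate).
r6c1 = 6: row 6 has {1,2,3,4,5,7,8,9}; col 1 has {1,2,3,4,5,7,8,9}; box has {1,2,3,4,5,7,8,9} → only 6 remains.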